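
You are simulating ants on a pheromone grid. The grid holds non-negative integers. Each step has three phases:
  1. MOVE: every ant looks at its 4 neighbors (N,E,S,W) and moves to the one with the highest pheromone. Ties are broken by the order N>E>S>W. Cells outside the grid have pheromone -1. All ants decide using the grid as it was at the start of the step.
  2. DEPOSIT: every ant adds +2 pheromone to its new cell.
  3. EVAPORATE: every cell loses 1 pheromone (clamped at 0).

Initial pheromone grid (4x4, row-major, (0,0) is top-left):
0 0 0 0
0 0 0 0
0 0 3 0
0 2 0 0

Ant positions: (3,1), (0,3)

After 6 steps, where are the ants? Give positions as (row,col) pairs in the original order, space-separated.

Step 1: ant0:(3,1)->N->(2,1) | ant1:(0,3)->S->(1,3)
  grid max=2 at (2,2)
Step 2: ant0:(2,1)->E->(2,2) | ant1:(1,3)->N->(0,3)
  grid max=3 at (2,2)
Step 3: ant0:(2,2)->N->(1,2) | ant1:(0,3)->S->(1,3)
  grid max=2 at (2,2)
Step 4: ant0:(1,2)->S->(2,2) | ant1:(1,3)->W->(1,2)
  grid max=3 at (2,2)
Step 5: ant0:(2,2)->N->(1,2) | ant1:(1,2)->S->(2,2)
  grid max=4 at (2,2)
Step 6: ant0:(1,2)->S->(2,2) | ant1:(2,2)->N->(1,2)
  grid max=5 at (2,2)

(2,2) (1,2)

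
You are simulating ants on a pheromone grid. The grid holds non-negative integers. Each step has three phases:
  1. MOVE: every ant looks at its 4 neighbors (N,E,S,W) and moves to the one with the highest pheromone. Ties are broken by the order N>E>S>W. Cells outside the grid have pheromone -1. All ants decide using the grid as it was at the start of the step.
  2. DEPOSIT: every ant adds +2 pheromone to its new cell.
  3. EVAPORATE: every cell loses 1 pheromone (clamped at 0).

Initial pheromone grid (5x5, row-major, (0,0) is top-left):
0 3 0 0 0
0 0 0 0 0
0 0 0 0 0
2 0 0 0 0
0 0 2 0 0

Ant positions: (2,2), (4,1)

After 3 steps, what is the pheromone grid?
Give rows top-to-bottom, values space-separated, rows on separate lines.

After step 1: ants at (1,2),(4,2)
  0 2 0 0 0
  0 0 1 0 0
  0 0 0 0 0
  1 0 0 0 0
  0 0 3 0 0
After step 2: ants at (0,2),(3,2)
  0 1 1 0 0
  0 0 0 0 0
  0 0 0 0 0
  0 0 1 0 0
  0 0 2 0 0
After step 3: ants at (0,1),(4,2)
  0 2 0 0 0
  0 0 0 0 0
  0 0 0 0 0
  0 0 0 0 0
  0 0 3 0 0

0 2 0 0 0
0 0 0 0 0
0 0 0 0 0
0 0 0 0 0
0 0 3 0 0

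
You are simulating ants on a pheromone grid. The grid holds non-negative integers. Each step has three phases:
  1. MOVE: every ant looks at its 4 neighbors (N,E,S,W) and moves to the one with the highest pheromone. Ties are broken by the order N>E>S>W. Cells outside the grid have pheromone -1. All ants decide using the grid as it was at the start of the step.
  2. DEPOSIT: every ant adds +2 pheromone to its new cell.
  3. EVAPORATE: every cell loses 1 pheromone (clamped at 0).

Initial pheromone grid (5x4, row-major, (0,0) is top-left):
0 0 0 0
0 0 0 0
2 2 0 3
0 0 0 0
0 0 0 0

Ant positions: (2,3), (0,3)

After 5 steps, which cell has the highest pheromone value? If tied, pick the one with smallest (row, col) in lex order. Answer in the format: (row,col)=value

Step 1: ant0:(2,3)->N->(1,3) | ant1:(0,3)->S->(1,3)
  grid max=3 at (1,3)
Step 2: ant0:(1,3)->S->(2,3) | ant1:(1,3)->S->(2,3)
  grid max=5 at (2,3)
Step 3: ant0:(2,3)->N->(1,3) | ant1:(2,3)->N->(1,3)
  grid max=5 at (1,3)
Step 4: ant0:(1,3)->S->(2,3) | ant1:(1,3)->S->(2,3)
  grid max=7 at (2,3)
Step 5: ant0:(2,3)->N->(1,3) | ant1:(2,3)->N->(1,3)
  grid max=7 at (1,3)
Final grid:
  0 0 0 0
  0 0 0 7
  0 0 0 6
  0 0 0 0
  0 0 0 0
Max pheromone 7 at (1,3)

Answer: (1,3)=7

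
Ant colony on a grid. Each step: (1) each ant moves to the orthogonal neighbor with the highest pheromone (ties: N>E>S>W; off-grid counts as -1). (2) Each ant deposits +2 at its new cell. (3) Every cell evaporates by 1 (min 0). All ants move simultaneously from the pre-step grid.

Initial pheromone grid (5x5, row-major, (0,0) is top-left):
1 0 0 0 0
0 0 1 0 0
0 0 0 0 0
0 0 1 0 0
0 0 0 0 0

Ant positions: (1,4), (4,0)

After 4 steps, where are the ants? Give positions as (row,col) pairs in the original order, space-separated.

Step 1: ant0:(1,4)->N->(0,4) | ant1:(4,0)->N->(3,0)
  grid max=1 at (0,4)
Step 2: ant0:(0,4)->S->(1,4) | ant1:(3,0)->N->(2,0)
  grid max=1 at (1,4)
Step 3: ant0:(1,4)->N->(0,4) | ant1:(2,0)->N->(1,0)
  grid max=1 at (0,4)
Step 4: ant0:(0,4)->S->(1,4) | ant1:(1,0)->N->(0,0)
  grid max=1 at (0,0)

(1,4) (0,0)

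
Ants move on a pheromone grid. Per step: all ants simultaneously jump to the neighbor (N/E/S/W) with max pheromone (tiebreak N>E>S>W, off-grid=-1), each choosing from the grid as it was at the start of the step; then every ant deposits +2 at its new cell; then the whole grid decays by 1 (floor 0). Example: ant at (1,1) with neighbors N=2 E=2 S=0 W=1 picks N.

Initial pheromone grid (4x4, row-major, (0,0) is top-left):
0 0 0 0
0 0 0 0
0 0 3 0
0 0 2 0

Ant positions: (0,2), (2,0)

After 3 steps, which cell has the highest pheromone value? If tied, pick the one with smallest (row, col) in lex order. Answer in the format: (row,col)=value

Answer: (0,1)=1

Derivation:
Step 1: ant0:(0,2)->E->(0,3) | ant1:(2,0)->N->(1,0)
  grid max=2 at (2,2)
Step 2: ant0:(0,3)->S->(1,3) | ant1:(1,0)->N->(0,0)
  grid max=1 at (0,0)
Step 3: ant0:(1,3)->N->(0,3) | ant1:(0,0)->E->(0,1)
  grid max=1 at (0,1)
Final grid:
  0 1 0 1
  0 0 0 0
  0 0 0 0
  0 0 0 0
Max pheromone 1 at (0,1)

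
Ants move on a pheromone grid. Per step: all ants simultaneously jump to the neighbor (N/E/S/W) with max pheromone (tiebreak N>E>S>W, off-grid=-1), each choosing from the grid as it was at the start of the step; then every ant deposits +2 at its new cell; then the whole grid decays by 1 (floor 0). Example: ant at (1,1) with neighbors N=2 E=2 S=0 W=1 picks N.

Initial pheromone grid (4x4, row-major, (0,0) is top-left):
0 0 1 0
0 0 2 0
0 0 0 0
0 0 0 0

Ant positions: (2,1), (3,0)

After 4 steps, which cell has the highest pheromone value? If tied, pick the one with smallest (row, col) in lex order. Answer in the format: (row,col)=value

Answer: (1,2)=2

Derivation:
Step 1: ant0:(2,1)->N->(1,1) | ant1:(3,0)->N->(2,0)
  grid max=1 at (1,1)
Step 2: ant0:(1,1)->E->(1,2) | ant1:(2,0)->N->(1,0)
  grid max=2 at (1,2)
Step 3: ant0:(1,2)->N->(0,2) | ant1:(1,0)->N->(0,0)
  grid max=1 at (0,0)
Step 4: ant0:(0,2)->S->(1,2) | ant1:(0,0)->E->(0,1)
  grid max=2 at (1,2)
Final grid:
  0 1 0 0
  0 0 2 0
  0 0 0 0
  0 0 0 0
Max pheromone 2 at (1,2)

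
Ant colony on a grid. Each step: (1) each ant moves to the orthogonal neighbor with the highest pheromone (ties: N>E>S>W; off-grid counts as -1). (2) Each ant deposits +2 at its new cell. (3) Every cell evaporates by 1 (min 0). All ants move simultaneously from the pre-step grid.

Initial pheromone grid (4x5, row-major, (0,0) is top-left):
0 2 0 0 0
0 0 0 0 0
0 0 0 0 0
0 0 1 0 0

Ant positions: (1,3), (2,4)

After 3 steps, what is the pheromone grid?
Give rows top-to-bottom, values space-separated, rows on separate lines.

After step 1: ants at (0,3),(1,4)
  0 1 0 1 0
  0 0 0 0 1
  0 0 0 0 0
  0 0 0 0 0
After step 2: ants at (0,4),(0,4)
  0 0 0 0 3
  0 0 0 0 0
  0 0 0 0 0
  0 0 0 0 0
After step 3: ants at (1,4),(1,4)
  0 0 0 0 2
  0 0 0 0 3
  0 0 0 0 0
  0 0 0 0 0

0 0 0 0 2
0 0 0 0 3
0 0 0 0 0
0 0 0 0 0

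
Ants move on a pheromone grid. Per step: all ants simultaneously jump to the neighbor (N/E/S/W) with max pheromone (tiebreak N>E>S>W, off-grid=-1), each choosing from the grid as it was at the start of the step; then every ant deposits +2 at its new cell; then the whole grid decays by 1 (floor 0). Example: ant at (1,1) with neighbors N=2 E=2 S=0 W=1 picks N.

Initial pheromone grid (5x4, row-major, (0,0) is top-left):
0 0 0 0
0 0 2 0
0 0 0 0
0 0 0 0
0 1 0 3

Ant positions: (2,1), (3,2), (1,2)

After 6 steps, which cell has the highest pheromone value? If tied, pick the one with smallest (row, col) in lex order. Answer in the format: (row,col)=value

Step 1: ant0:(2,1)->N->(1,1) | ant1:(3,2)->N->(2,2) | ant2:(1,2)->N->(0,2)
  grid max=2 at (4,3)
Step 2: ant0:(1,1)->E->(1,2) | ant1:(2,2)->N->(1,2) | ant2:(0,2)->S->(1,2)
  grid max=6 at (1,2)
Step 3: ant0:(1,2)->N->(0,2) | ant1:(1,2)->N->(0,2) | ant2:(1,2)->N->(0,2)
  grid max=5 at (0,2)
Step 4: ant0:(0,2)->S->(1,2) | ant1:(0,2)->S->(1,2) | ant2:(0,2)->S->(1,2)
  grid max=10 at (1,2)
Step 5: ant0:(1,2)->N->(0,2) | ant1:(1,2)->N->(0,2) | ant2:(1,2)->N->(0,2)
  grid max=9 at (0,2)
Step 6: ant0:(0,2)->S->(1,2) | ant1:(0,2)->S->(1,2) | ant2:(0,2)->S->(1,2)
  grid max=14 at (1,2)
Final grid:
  0 0 8 0
  0 0 14 0
  0 0 0 0
  0 0 0 0
  0 0 0 0
Max pheromone 14 at (1,2)

Answer: (1,2)=14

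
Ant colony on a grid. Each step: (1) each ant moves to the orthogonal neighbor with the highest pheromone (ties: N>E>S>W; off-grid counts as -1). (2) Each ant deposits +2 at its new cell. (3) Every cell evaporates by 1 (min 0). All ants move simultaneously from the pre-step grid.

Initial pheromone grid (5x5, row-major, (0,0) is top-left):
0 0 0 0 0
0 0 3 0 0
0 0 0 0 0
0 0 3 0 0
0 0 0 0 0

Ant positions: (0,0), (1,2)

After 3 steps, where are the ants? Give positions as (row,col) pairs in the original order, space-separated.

Step 1: ant0:(0,0)->E->(0,1) | ant1:(1,2)->N->(0,2)
  grid max=2 at (1,2)
Step 2: ant0:(0,1)->E->(0,2) | ant1:(0,2)->S->(1,2)
  grid max=3 at (1,2)
Step 3: ant0:(0,2)->S->(1,2) | ant1:(1,2)->N->(0,2)
  grid max=4 at (1,2)

(1,2) (0,2)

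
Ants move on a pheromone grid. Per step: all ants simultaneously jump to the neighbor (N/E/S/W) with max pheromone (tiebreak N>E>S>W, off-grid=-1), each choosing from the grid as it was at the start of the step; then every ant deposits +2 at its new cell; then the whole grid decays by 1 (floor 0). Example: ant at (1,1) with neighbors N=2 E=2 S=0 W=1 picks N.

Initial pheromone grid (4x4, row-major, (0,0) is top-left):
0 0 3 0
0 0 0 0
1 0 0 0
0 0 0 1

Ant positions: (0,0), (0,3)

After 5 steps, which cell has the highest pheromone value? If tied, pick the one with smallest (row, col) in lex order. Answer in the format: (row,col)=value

Answer: (0,2)=8

Derivation:
Step 1: ant0:(0,0)->E->(0,1) | ant1:(0,3)->W->(0,2)
  grid max=4 at (0,2)
Step 2: ant0:(0,1)->E->(0,2) | ant1:(0,2)->W->(0,1)
  grid max=5 at (0,2)
Step 3: ant0:(0,2)->W->(0,1) | ant1:(0,1)->E->(0,2)
  grid max=6 at (0,2)
Step 4: ant0:(0,1)->E->(0,2) | ant1:(0,2)->W->(0,1)
  grid max=7 at (0,2)
Step 5: ant0:(0,2)->W->(0,1) | ant1:(0,1)->E->(0,2)
  grid max=8 at (0,2)
Final grid:
  0 5 8 0
  0 0 0 0
  0 0 0 0
  0 0 0 0
Max pheromone 8 at (0,2)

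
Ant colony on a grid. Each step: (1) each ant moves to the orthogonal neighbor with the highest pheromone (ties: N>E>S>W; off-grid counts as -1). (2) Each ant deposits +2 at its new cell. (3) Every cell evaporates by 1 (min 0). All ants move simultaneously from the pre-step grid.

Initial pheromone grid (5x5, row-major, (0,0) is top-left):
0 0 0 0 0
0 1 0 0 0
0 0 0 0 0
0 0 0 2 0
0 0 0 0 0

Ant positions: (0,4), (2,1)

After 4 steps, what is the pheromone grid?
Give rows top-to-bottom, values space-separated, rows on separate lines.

After step 1: ants at (1,4),(1,1)
  0 0 0 0 0
  0 2 0 0 1
  0 0 0 0 0
  0 0 0 1 0
  0 0 0 0 0
After step 2: ants at (0,4),(0,1)
  0 1 0 0 1
  0 1 0 0 0
  0 0 0 0 0
  0 0 0 0 0
  0 0 0 0 0
After step 3: ants at (1,4),(1,1)
  0 0 0 0 0
  0 2 0 0 1
  0 0 0 0 0
  0 0 0 0 0
  0 0 0 0 0
After step 4: ants at (0,4),(0,1)
  0 1 0 0 1
  0 1 0 0 0
  0 0 0 0 0
  0 0 0 0 0
  0 0 0 0 0

0 1 0 0 1
0 1 0 0 0
0 0 0 0 0
0 0 0 0 0
0 0 0 0 0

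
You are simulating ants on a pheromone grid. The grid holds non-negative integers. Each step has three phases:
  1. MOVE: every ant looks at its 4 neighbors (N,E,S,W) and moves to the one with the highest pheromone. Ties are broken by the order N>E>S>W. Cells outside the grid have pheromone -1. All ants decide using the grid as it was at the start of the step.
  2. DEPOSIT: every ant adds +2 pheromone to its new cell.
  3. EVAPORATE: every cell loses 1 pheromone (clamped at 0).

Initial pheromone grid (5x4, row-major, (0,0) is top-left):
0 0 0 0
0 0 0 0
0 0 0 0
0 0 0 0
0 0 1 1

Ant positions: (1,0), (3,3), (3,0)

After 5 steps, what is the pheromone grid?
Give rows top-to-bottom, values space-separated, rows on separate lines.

After step 1: ants at (0,0),(4,3),(2,0)
  1 0 0 0
  0 0 0 0
  1 0 0 0
  0 0 0 0
  0 0 0 2
After step 2: ants at (0,1),(3,3),(1,0)
  0 1 0 0
  1 0 0 0
  0 0 0 0
  0 0 0 1
  0 0 0 1
After step 3: ants at (0,2),(4,3),(0,0)
  1 0 1 0
  0 0 0 0
  0 0 0 0
  0 0 0 0
  0 0 0 2
After step 4: ants at (0,3),(3,3),(0,1)
  0 1 0 1
  0 0 0 0
  0 0 0 0
  0 0 0 1
  0 0 0 1
After step 5: ants at (1,3),(4,3),(0,2)
  0 0 1 0
  0 0 0 1
  0 0 0 0
  0 0 0 0
  0 0 0 2

0 0 1 0
0 0 0 1
0 0 0 0
0 0 0 0
0 0 0 2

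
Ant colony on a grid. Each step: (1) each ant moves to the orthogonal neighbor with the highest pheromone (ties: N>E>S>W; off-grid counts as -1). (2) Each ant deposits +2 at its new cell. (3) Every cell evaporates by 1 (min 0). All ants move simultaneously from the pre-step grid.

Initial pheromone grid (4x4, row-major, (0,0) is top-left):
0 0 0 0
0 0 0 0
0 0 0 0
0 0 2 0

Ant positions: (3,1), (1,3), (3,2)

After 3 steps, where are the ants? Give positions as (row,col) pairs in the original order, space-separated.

Step 1: ant0:(3,1)->E->(3,2) | ant1:(1,3)->N->(0,3) | ant2:(3,2)->N->(2,2)
  grid max=3 at (3,2)
Step 2: ant0:(3,2)->N->(2,2) | ant1:(0,3)->S->(1,3) | ant2:(2,2)->S->(3,2)
  grid max=4 at (3,2)
Step 3: ant0:(2,2)->S->(3,2) | ant1:(1,3)->N->(0,3) | ant2:(3,2)->N->(2,2)
  grid max=5 at (3,2)

(3,2) (0,3) (2,2)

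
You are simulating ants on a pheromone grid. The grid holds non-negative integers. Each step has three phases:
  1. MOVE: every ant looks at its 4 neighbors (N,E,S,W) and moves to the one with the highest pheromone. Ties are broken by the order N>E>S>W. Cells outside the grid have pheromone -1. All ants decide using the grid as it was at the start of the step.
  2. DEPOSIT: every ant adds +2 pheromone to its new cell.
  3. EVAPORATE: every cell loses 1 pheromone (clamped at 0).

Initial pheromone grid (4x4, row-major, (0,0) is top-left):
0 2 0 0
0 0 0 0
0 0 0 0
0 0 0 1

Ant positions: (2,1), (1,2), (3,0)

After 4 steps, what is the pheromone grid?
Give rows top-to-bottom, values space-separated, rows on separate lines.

After step 1: ants at (1,1),(0,2),(2,0)
  0 1 1 0
  0 1 0 0
  1 0 0 0
  0 0 0 0
After step 2: ants at (0,1),(0,1),(1,0)
  0 4 0 0
  1 0 0 0
  0 0 0 0
  0 0 0 0
After step 3: ants at (0,2),(0,2),(0,0)
  1 3 3 0
  0 0 0 0
  0 0 0 0
  0 0 0 0
After step 4: ants at (0,1),(0,1),(0,1)
  0 8 2 0
  0 0 0 0
  0 0 0 0
  0 0 0 0

0 8 2 0
0 0 0 0
0 0 0 0
0 0 0 0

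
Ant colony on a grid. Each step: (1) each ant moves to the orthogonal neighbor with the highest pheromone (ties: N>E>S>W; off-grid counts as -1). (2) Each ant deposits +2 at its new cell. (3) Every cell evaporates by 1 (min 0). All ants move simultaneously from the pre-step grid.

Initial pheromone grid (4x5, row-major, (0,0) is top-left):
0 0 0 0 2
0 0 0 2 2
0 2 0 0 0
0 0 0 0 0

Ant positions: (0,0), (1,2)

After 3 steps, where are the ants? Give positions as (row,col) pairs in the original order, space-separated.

Step 1: ant0:(0,0)->E->(0,1) | ant1:(1,2)->E->(1,3)
  grid max=3 at (1,3)
Step 2: ant0:(0,1)->E->(0,2) | ant1:(1,3)->E->(1,4)
  grid max=2 at (1,3)
Step 3: ant0:(0,2)->E->(0,3) | ant1:(1,4)->W->(1,3)
  grid max=3 at (1,3)

(0,3) (1,3)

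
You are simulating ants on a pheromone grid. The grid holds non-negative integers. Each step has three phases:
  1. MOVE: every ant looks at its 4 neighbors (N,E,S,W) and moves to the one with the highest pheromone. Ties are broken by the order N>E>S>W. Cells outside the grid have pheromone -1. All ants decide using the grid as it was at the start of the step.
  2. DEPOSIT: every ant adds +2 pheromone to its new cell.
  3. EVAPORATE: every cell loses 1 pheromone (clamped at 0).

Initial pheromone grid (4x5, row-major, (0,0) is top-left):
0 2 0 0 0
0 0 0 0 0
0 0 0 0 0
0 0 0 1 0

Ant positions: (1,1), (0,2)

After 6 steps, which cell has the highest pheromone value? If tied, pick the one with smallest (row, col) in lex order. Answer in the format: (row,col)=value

Answer: (0,1)=8

Derivation:
Step 1: ant0:(1,1)->N->(0,1) | ant1:(0,2)->W->(0,1)
  grid max=5 at (0,1)
Step 2: ant0:(0,1)->E->(0,2) | ant1:(0,1)->E->(0,2)
  grid max=4 at (0,1)
Step 3: ant0:(0,2)->W->(0,1) | ant1:(0,2)->W->(0,1)
  grid max=7 at (0,1)
Step 4: ant0:(0,1)->E->(0,2) | ant1:(0,1)->E->(0,2)
  grid max=6 at (0,1)
Step 5: ant0:(0,2)->W->(0,1) | ant1:(0,2)->W->(0,1)
  grid max=9 at (0,1)
Step 6: ant0:(0,1)->E->(0,2) | ant1:(0,1)->E->(0,2)
  grid max=8 at (0,1)
Final grid:
  0 8 7 0 0
  0 0 0 0 0
  0 0 0 0 0
  0 0 0 0 0
Max pheromone 8 at (0,1)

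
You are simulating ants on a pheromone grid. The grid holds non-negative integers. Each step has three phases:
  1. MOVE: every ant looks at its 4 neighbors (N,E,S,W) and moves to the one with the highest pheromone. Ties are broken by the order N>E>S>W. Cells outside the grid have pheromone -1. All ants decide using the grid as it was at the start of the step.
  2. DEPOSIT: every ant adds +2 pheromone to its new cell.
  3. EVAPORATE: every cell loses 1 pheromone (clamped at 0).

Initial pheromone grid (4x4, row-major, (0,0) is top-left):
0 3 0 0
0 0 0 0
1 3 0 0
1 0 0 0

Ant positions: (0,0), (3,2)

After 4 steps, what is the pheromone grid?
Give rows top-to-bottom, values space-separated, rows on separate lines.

After step 1: ants at (0,1),(2,2)
  0 4 0 0
  0 0 0 0
  0 2 1 0
  0 0 0 0
After step 2: ants at (0,2),(2,1)
  0 3 1 0
  0 0 0 0
  0 3 0 0
  0 0 0 0
After step 3: ants at (0,1),(1,1)
  0 4 0 0
  0 1 0 0
  0 2 0 0
  0 0 0 0
After step 4: ants at (1,1),(0,1)
  0 5 0 0
  0 2 0 0
  0 1 0 0
  0 0 0 0

0 5 0 0
0 2 0 0
0 1 0 0
0 0 0 0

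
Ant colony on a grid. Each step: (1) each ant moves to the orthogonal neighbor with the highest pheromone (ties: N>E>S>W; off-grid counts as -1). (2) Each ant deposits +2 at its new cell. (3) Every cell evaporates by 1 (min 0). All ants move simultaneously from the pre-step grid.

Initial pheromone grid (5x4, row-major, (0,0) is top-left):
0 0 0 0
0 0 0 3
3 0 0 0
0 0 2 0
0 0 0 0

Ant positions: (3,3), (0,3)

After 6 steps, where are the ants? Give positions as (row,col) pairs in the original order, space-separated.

Step 1: ant0:(3,3)->W->(3,2) | ant1:(0,3)->S->(1,3)
  grid max=4 at (1,3)
Step 2: ant0:(3,2)->N->(2,2) | ant1:(1,3)->N->(0,3)
  grid max=3 at (1,3)
Step 3: ant0:(2,2)->S->(3,2) | ant1:(0,3)->S->(1,3)
  grid max=4 at (1,3)
Step 4: ant0:(3,2)->N->(2,2) | ant1:(1,3)->N->(0,3)
  grid max=3 at (1,3)
Step 5: ant0:(2,2)->S->(3,2) | ant1:(0,3)->S->(1,3)
  grid max=4 at (1,3)
Step 6: ant0:(3,2)->N->(2,2) | ant1:(1,3)->N->(0,3)
  grid max=3 at (1,3)

(2,2) (0,3)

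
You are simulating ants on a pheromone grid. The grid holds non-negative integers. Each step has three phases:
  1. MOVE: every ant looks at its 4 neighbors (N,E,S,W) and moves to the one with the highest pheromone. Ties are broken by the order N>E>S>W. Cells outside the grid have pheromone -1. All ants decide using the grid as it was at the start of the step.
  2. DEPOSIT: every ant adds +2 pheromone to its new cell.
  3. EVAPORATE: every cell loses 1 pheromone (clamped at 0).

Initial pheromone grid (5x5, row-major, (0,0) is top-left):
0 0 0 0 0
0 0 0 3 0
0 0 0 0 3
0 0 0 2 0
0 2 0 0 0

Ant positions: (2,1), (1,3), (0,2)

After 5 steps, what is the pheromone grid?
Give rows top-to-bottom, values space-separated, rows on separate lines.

After step 1: ants at (1,1),(0,3),(0,3)
  0 0 0 3 0
  0 1 0 2 0
  0 0 0 0 2
  0 0 0 1 0
  0 1 0 0 0
After step 2: ants at (0,1),(1,3),(1,3)
  0 1 0 2 0
  0 0 0 5 0
  0 0 0 0 1
  0 0 0 0 0
  0 0 0 0 0
After step 3: ants at (0,2),(0,3),(0,3)
  0 0 1 5 0
  0 0 0 4 0
  0 0 0 0 0
  0 0 0 0 0
  0 0 0 0 0
After step 4: ants at (0,3),(1,3),(1,3)
  0 0 0 6 0
  0 0 0 7 0
  0 0 0 0 0
  0 0 0 0 0
  0 0 0 0 0
After step 5: ants at (1,3),(0,3),(0,3)
  0 0 0 9 0
  0 0 0 8 0
  0 0 0 0 0
  0 0 0 0 0
  0 0 0 0 0

0 0 0 9 0
0 0 0 8 0
0 0 0 0 0
0 0 0 0 0
0 0 0 0 0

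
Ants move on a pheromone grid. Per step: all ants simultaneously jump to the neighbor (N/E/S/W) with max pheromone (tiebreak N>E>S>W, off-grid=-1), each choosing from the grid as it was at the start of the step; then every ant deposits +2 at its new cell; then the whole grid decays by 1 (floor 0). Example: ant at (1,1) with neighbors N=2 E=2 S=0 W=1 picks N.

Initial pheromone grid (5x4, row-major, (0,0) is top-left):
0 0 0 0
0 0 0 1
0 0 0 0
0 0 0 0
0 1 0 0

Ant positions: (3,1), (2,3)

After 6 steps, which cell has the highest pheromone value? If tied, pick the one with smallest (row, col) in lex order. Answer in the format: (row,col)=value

Step 1: ant0:(3,1)->S->(4,1) | ant1:(2,3)->N->(1,3)
  grid max=2 at (1,3)
Step 2: ant0:(4,1)->N->(3,1) | ant1:(1,3)->N->(0,3)
  grid max=1 at (0,3)
Step 3: ant0:(3,1)->S->(4,1) | ant1:(0,3)->S->(1,3)
  grid max=2 at (1,3)
Step 4: ant0:(4,1)->N->(3,1) | ant1:(1,3)->N->(0,3)
  grid max=1 at (0,3)
Step 5: ant0:(3,1)->S->(4,1) | ant1:(0,3)->S->(1,3)
  grid max=2 at (1,3)
Step 6: ant0:(4,1)->N->(3,1) | ant1:(1,3)->N->(0,3)
  grid max=1 at (0,3)
Final grid:
  0 0 0 1
  0 0 0 1
  0 0 0 0
  0 1 0 0
  0 1 0 0
Max pheromone 1 at (0,3)

Answer: (0,3)=1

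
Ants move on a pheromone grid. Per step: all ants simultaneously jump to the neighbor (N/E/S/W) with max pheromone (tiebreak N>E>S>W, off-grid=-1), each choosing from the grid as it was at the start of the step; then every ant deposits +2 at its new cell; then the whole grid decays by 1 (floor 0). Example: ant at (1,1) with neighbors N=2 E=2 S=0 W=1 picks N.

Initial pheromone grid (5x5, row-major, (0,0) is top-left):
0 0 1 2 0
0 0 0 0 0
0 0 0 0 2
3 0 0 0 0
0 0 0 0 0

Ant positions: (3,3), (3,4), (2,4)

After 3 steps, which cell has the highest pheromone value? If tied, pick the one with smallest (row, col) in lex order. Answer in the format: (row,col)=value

Answer: (2,4)=7

Derivation:
Step 1: ant0:(3,3)->N->(2,3) | ant1:(3,4)->N->(2,4) | ant2:(2,4)->N->(1,4)
  grid max=3 at (2,4)
Step 2: ant0:(2,3)->E->(2,4) | ant1:(2,4)->N->(1,4) | ant2:(1,4)->S->(2,4)
  grid max=6 at (2,4)
Step 3: ant0:(2,4)->N->(1,4) | ant1:(1,4)->S->(2,4) | ant2:(2,4)->N->(1,4)
  grid max=7 at (2,4)
Final grid:
  0 0 0 0 0
  0 0 0 0 5
  0 0 0 0 7
  0 0 0 0 0
  0 0 0 0 0
Max pheromone 7 at (2,4)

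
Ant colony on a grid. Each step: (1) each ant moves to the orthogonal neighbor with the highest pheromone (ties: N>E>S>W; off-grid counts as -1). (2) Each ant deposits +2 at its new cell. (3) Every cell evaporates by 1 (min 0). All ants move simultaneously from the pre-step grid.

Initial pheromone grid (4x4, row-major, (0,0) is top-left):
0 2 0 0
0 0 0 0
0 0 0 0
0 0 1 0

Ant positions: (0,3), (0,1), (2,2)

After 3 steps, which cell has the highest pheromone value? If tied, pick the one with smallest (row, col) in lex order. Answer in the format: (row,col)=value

Answer: (3,2)=2

Derivation:
Step 1: ant0:(0,3)->S->(1,3) | ant1:(0,1)->E->(0,2) | ant2:(2,2)->S->(3,2)
  grid max=2 at (3,2)
Step 2: ant0:(1,3)->N->(0,3) | ant1:(0,2)->W->(0,1) | ant2:(3,2)->N->(2,2)
  grid max=2 at (0,1)
Step 3: ant0:(0,3)->S->(1,3) | ant1:(0,1)->E->(0,2) | ant2:(2,2)->S->(3,2)
  grid max=2 at (3,2)
Final grid:
  0 1 1 0
  0 0 0 1
  0 0 0 0
  0 0 2 0
Max pheromone 2 at (3,2)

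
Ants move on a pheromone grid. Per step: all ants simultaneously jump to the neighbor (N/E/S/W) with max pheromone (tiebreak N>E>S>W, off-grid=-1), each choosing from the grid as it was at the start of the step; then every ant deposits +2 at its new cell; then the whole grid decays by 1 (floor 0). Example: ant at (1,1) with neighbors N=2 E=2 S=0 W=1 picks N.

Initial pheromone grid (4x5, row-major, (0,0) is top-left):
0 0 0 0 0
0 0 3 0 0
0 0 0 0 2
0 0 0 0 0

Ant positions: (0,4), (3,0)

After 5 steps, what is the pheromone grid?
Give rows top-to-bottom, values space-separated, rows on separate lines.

After step 1: ants at (1,4),(2,0)
  0 0 0 0 0
  0 0 2 0 1
  1 0 0 0 1
  0 0 0 0 0
After step 2: ants at (2,4),(1,0)
  0 0 0 0 0
  1 0 1 0 0
  0 0 0 0 2
  0 0 0 0 0
After step 3: ants at (1,4),(0,0)
  1 0 0 0 0
  0 0 0 0 1
  0 0 0 0 1
  0 0 0 0 0
After step 4: ants at (2,4),(0,1)
  0 1 0 0 0
  0 0 0 0 0
  0 0 0 0 2
  0 0 0 0 0
After step 5: ants at (1,4),(0,2)
  0 0 1 0 0
  0 0 0 0 1
  0 0 0 0 1
  0 0 0 0 0

0 0 1 0 0
0 0 0 0 1
0 0 0 0 1
0 0 0 0 0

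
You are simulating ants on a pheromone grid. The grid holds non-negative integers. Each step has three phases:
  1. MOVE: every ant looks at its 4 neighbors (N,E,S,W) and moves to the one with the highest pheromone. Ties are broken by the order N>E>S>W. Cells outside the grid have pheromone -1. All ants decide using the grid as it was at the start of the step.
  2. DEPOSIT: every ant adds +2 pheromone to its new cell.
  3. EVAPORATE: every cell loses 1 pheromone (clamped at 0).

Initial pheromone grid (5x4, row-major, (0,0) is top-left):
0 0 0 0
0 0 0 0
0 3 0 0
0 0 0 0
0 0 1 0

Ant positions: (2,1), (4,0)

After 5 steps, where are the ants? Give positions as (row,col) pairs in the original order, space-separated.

Step 1: ant0:(2,1)->N->(1,1) | ant1:(4,0)->N->(3,0)
  grid max=2 at (2,1)
Step 2: ant0:(1,1)->S->(2,1) | ant1:(3,0)->N->(2,0)
  grid max=3 at (2,1)
Step 3: ant0:(2,1)->W->(2,0) | ant1:(2,0)->E->(2,1)
  grid max=4 at (2,1)
Step 4: ant0:(2,0)->E->(2,1) | ant1:(2,1)->W->(2,0)
  grid max=5 at (2,1)
Step 5: ant0:(2,1)->W->(2,0) | ant1:(2,0)->E->(2,1)
  grid max=6 at (2,1)

(2,0) (2,1)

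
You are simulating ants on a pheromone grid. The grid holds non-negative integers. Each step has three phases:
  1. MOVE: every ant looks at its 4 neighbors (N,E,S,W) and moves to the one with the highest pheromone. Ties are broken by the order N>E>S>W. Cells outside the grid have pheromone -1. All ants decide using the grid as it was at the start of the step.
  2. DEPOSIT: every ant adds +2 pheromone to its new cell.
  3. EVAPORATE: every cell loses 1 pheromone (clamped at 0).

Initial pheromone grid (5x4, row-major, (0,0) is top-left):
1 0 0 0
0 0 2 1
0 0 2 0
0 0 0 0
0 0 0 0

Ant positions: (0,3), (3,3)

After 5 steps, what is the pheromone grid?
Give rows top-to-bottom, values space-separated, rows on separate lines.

After step 1: ants at (1,3),(2,3)
  0 0 0 0
  0 0 1 2
  0 0 1 1
  0 0 0 0
  0 0 0 0
After step 2: ants at (2,3),(1,3)
  0 0 0 0
  0 0 0 3
  0 0 0 2
  0 0 0 0
  0 0 0 0
After step 3: ants at (1,3),(2,3)
  0 0 0 0
  0 0 0 4
  0 0 0 3
  0 0 0 0
  0 0 0 0
After step 4: ants at (2,3),(1,3)
  0 0 0 0
  0 0 0 5
  0 0 0 4
  0 0 0 0
  0 0 0 0
After step 5: ants at (1,3),(2,3)
  0 0 0 0
  0 0 0 6
  0 0 0 5
  0 0 0 0
  0 0 0 0

0 0 0 0
0 0 0 6
0 0 0 5
0 0 0 0
0 0 0 0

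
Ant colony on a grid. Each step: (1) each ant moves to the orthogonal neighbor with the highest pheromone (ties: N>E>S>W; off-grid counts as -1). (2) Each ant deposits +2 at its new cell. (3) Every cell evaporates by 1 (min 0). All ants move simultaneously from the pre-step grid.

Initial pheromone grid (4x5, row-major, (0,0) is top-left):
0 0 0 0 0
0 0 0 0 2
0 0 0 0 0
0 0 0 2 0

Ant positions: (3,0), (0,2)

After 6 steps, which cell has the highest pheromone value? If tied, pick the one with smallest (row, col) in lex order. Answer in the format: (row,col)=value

Answer: (0,3)=1

Derivation:
Step 1: ant0:(3,0)->N->(2,0) | ant1:(0,2)->E->(0,3)
  grid max=1 at (0,3)
Step 2: ant0:(2,0)->N->(1,0) | ant1:(0,3)->E->(0,4)
  grid max=1 at (0,4)
Step 3: ant0:(1,0)->N->(0,0) | ant1:(0,4)->S->(1,4)
  grid max=1 at (0,0)
Step 4: ant0:(0,0)->E->(0,1) | ant1:(1,4)->N->(0,4)
  grid max=1 at (0,1)
Step 5: ant0:(0,1)->E->(0,2) | ant1:(0,4)->S->(1,4)
  grid max=1 at (0,2)
Step 6: ant0:(0,2)->E->(0,3) | ant1:(1,4)->N->(0,4)
  grid max=1 at (0,3)
Final grid:
  0 0 0 1 1
  0 0 0 0 0
  0 0 0 0 0
  0 0 0 0 0
Max pheromone 1 at (0,3)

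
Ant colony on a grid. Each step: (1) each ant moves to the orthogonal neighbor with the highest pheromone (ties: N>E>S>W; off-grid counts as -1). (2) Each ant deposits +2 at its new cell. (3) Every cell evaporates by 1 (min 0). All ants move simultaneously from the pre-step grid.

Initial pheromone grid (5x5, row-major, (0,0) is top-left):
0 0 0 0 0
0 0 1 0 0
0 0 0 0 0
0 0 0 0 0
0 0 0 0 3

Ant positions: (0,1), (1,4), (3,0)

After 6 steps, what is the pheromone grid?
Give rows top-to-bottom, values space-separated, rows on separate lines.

After step 1: ants at (0,2),(0,4),(2,0)
  0 0 1 0 1
  0 0 0 0 0
  1 0 0 0 0
  0 0 0 0 0
  0 0 0 0 2
After step 2: ants at (0,3),(1,4),(1,0)
  0 0 0 1 0
  1 0 0 0 1
  0 0 0 0 0
  0 0 0 0 0
  0 0 0 0 1
After step 3: ants at (0,4),(0,4),(0,0)
  1 0 0 0 3
  0 0 0 0 0
  0 0 0 0 0
  0 0 0 0 0
  0 0 0 0 0
After step 4: ants at (1,4),(1,4),(0,1)
  0 1 0 0 2
  0 0 0 0 3
  0 0 0 0 0
  0 0 0 0 0
  0 0 0 0 0
After step 5: ants at (0,4),(0,4),(0,2)
  0 0 1 0 5
  0 0 0 0 2
  0 0 0 0 0
  0 0 0 0 0
  0 0 0 0 0
After step 6: ants at (1,4),(1,4),(0,3)
  0 0 0 1 4
  0 0 0 0 5
  0 0 0 0 0
  0 0 0 0 0
  0 0 0 0 0

0 0 0 1 4
0 0 0 0 5
0 0 0 0 0
0 0 0 0 0
0 0 0 0 0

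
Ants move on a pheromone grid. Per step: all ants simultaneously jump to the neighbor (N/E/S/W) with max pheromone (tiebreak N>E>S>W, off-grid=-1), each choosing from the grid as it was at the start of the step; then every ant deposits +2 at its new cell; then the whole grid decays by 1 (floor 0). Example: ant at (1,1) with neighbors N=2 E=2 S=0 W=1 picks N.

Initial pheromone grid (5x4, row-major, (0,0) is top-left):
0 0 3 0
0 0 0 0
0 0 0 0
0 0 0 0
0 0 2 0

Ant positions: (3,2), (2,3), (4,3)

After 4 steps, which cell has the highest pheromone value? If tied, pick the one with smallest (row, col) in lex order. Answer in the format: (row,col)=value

Answer: (4,2)=6

Derivation:
Step 1: ant0:(3,2)->S->(4,2) | ant1:(2,3)->N->(1,3) | ant2:(4,3)->W->(4,2)
  grid max=5 at (4,2)
Step 2: ant0:(4,2)->N->(3,2) | ant1:(1,3)->N->(0,3) | ant2:(4,2)->N->(3,2)
  grid max=4 at (4,2)
Step 3: ant0:(3,2)->S->(4,2) | ant1:(0,3)->W->(0,2) | ant2:(3,2)->S->(4,2)
  grid max=7 at (4,2)
Step 4: ant0:(4,2)->N->(3,2) | ant1:(0,2)->E->(0,3) | ant2:(4,2)->N->(3,2)
  grid max=6 at (4,2)
Final grid:
  0 0 1 1
  0 0 0 0
  0 0 0 0
  0 0 5 0
  0 0 6 0
Max pheromone 6 at (4,2)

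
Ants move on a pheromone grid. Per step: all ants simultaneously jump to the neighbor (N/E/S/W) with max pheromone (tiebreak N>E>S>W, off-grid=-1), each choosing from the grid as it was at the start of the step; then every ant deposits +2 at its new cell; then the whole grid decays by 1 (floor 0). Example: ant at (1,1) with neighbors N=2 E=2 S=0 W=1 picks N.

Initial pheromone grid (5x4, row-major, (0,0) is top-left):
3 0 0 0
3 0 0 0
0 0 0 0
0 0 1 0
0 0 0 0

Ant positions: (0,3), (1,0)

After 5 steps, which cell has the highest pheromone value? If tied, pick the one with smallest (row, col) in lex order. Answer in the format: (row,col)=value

Answer: (0,0)=4

Derivation:
Step 1: ant0:(0,3)->S->(1,3) | ant1:(1,0)->N->(0,0)
  grid max=4 at (0,0)
Step 2: ant0:(1,3)->N->(0,3) | ant1:(0,0)->S->(1,0)
  grid max=3 at (0,0)
Step 3: ant0:(0,3)->S->(1,3) | ant1:(1,0)->N->(0,0)
  grid max=4 at (0,0)
Step 4: ant0:(1,3)->N->(0,3) | ant1:(0,0)->S->(1,0)
  grid max=3 at (0,0)
Step 5: ant0:(0,3)->S->(1,3) | ant1:(1,0)->N->(0,0)
  grid max=4 at (0,0)
Final grid:
  4 0 0 0
  2 0 0 1
  0 0 0 0
  0 0 0 0
  0 0 0 0
Max pheromone 4 at (0,0)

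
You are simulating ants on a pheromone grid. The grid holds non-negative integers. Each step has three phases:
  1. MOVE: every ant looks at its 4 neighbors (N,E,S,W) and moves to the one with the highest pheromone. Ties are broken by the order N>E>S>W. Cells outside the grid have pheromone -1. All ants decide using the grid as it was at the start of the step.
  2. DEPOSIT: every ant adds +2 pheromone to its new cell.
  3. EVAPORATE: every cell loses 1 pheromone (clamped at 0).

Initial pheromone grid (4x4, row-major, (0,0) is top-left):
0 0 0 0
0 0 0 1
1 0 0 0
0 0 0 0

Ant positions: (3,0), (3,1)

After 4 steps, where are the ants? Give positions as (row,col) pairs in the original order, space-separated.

Step 1: ant0:(3,0)->N->(2,0) | ant1:(3,1)->N->(2,1)
  grid max=2 at (2,0)
Step 2: ant0:(2,0)->E->(2,1) | ant1:(2,1)->W->(2,0)
  grid max=3 at (2,0)
Step 3: ant0:(2,1)->W->(2,0) | ant1:(2,0)->E->(2,1)
  grid max=4 at (2,0)
Step 4: ant0:(2,0)->E->(2,1) | ant1:(2,1)->W->(2,0)
  grid max=5 at (2,0)

(2,1) (2,0)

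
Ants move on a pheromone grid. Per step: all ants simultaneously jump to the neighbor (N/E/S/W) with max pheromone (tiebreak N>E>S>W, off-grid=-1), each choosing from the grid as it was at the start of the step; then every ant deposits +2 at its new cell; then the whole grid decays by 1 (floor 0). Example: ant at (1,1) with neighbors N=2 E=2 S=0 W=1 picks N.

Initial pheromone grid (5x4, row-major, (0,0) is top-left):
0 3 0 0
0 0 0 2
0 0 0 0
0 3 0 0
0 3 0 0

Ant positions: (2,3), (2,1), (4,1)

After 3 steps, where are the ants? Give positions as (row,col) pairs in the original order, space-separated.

Step 1: ant0:(2,3)->N->(1,3) | ant1:(2,1)->S->(3,1) | ant2:(4,1)->N->(3,1)
  grid max=6 at (3,1)
Step 2: ant0:(1,3)->N->(0,3) | ant1:(3,1)->S->(4,1) | ant2:(3,1)->S->(4,1)
  grid max=5 at (3,1)
Step 3: ant0:(0,3)->S->(1,3) | ant1:(4,1)->N->(3,1) | ant2:(4,1)->N->(3,1)
  grid max=8 at (3,1)

(1,3) (3,1) (3,1)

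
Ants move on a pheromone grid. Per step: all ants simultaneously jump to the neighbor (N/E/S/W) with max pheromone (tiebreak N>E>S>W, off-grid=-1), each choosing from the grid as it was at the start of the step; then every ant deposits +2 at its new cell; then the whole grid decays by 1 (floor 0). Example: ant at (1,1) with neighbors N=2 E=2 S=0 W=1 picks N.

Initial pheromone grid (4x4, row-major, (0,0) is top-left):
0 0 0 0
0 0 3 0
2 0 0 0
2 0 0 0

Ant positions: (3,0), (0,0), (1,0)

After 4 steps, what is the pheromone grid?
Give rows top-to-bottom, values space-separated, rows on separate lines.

After step 1: ants at (2,0),(0,1),(2,0)
  0 1 0 0
  0 0 2 0
  5 0 0 0
  1 0 0 0
After step 2: ants at (3,0),(0,2),(3,0)
  0 0 1 0
  0 0 1 0
  4 0 0 0
  4 0 0 0
After step 3: ants at (2,0),(1,2),(2,0)
  0 0 0 0
  0 0 2 0
  7 0 0 0
  3 0 0 0
After step 4: ants at (3,0),(0,2),(3,0)
  0 0 1 0
  0 0 1 0
  6 0 0 0
  6 0 0 0

0 0 1 0
0 0 1 0
6 0 0 0
6 0 0 0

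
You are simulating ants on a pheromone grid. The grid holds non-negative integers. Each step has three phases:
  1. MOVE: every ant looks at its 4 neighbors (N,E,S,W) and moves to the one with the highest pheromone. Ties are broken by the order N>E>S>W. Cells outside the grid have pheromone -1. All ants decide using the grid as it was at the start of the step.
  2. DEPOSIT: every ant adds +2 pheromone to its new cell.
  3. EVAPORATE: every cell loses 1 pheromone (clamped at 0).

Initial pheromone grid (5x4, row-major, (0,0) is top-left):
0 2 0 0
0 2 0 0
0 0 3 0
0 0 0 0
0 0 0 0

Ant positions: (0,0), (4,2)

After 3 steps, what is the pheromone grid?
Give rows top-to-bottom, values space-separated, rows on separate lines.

After step 1: ants at (0,1),(3,2)
  0 3 0 0
  0 1 0 0
  0 0 2 0
  0 0 1 0
  0 0 0 0
After step 2: ants at (1,1),(2,2)
  0 2 0 0
  0 2 0 0
  0 0 3 0
  0 0 0 0
  0 0 0 0
After step 3: ants at (0,1),(1,2)
  0 3 0 0
  0 1 1 0
  0 0 2 0
  0 0 0 0
  0 0 0 0

0 3 0 0
0 1 1 0
0 0 2 0
0 0 0 0
0 0 0 0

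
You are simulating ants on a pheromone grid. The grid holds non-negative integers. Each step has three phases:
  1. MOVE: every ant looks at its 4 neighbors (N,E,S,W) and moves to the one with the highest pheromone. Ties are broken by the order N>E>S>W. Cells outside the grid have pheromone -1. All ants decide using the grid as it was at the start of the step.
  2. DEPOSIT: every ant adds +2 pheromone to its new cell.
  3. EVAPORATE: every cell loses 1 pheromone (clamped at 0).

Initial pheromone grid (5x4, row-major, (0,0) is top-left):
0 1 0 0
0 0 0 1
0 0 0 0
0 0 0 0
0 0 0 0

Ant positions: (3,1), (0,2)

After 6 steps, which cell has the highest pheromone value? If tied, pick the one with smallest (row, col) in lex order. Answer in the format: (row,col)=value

Step 1: ant0:(3,1)->N->(2,1) | ant1:(0,2)->W->(0,1)
  grid max=2 at (0,1)
Step 2: ant0:(2,1)->N->(1,1) | ant1:(0,1)->E->(0,2)
  grid max=1 at (0,1)
Step 3: ant0:(1,1)->N->(0,1) | ant1:(0,2)->W->(0,1)
  grid max=4 at (0,1)
Step 4: ant0:(0,1)->E->(0,2) | ant1:(0,1)->E->(0,2)
  grid max=3 at (0,1)
Step 5: ant0:(0,2)->W->(0,1) | ant1:(0,2)->W->(0,1)
  grid max=6 at (0,1)
Step 6: ant0:(0,1)->E->(0,2) | ant1:(0,1)->E->(0,2)
  grid max=5 at (0,1)
Final grid:
  0 5 5 0
  0 0 0 0
  0 0 0 0
  0 0 0 0
  0 0 0 0
Max pheromone 5 at (0,1)

Answer: (0,1)=5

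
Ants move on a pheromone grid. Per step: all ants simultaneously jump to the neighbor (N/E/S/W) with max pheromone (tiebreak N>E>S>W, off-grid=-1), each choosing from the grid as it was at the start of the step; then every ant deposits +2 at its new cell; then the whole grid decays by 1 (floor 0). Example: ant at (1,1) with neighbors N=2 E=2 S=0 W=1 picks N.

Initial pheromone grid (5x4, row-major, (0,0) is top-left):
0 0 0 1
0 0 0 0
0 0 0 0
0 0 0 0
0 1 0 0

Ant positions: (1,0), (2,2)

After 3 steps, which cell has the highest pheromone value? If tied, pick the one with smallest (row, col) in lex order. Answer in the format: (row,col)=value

Step 1: ant0:(1,0)->N->(0,0) | ant1:(2,2)->N->(1,2)
  grid max=1 at (0,0)
Step 2: ant0:(0,0)->E->(0,1) | ant1:(1,2)->N->(0,2)
  grid max=1 at (0,1)
Step 3: ant0:(0,1)->E->(0,2) | ant1:(0,2)->W->(0,1)
  grid max=2 at (0,1)
Final grid:
  0 2 2 0
  0 0 0 0
  0 0 0 0
  0 0 0 0
  0 0 0 0
Max pheromone 2 at (0,1)

Answer: (0,1)=2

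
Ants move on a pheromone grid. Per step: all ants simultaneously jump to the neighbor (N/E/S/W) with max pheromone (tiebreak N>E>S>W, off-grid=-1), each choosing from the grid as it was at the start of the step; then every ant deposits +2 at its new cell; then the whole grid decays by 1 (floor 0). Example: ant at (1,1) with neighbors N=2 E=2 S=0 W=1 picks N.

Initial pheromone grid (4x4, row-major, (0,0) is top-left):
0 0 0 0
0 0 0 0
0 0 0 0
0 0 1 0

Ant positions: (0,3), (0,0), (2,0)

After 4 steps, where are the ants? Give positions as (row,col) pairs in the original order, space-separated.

Step 1: ant0:(0,3)->S->(1,3) | ant1:(0,0)->E->(0,1) | ant2:(2,0)->N->(1,0)
  grid max=1 at (0,1)
Step 2: ant0:(1,3)->N->(0,3) | ant1:(0,1)->E->(0,2) | ant2:(1,0)->N->(0,0)
  grid max=1 at (0,0)
Step 3: ant0:(0,3)->W->(0,2) | ant1:(0,2)->E->(0,3) | ant2:(0,0)->E->(0,1)
  grid max=2 at (0,2)
Step 4: ant0:(0,2)->E->(0,3) | ant1:(0,3)->W->(0,2) | ant2:(0,1)->E->(0,2)
  grid max=5 at (0,2)

(0,3) (0,2) (0,2)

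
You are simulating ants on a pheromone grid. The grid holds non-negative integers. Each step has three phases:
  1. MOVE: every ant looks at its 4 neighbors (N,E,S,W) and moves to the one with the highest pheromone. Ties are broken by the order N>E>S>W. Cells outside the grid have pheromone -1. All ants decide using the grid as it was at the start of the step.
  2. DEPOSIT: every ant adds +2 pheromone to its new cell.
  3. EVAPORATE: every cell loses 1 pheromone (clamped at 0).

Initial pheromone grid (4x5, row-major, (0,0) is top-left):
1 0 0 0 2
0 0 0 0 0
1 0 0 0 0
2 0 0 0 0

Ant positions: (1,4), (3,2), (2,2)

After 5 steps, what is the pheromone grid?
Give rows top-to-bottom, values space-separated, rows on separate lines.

After step 1: ants at (0,4),(2,2),(1,2)
  0 0 0 0 3
  0 0 1 0 0
  0 0 1 0 0
  1 0 0 0 0
After step 2: ants at (1,4),(1,2),(2,2)
  0 0 0 0 2
  0 0 2 0 1
  0 0 2 0 0
  0 0 0 0 0
After step 3: ants at (0,4),(2,2),(1,2)
  0 0 0 0 3
  0 0 3 0 0
  0 0 3 0 0
  0 0 0 0 0
After step 4: ants at (1,4),(1,2),(2,2)
  0 0 0 0 2
  0 0 4 0 1
  0 0 4 0 0
  0 0 0 0 0
After step 5: ants at (0,4),(2,2),(1,2)
  0 0 0 0 3
  0 0 5 0 0
  0 0 5 0 0
  0 0 0 0 0

0 0 0 0 3
0 0 5 0 0
0 0 5 0 0
0 0 0 0 0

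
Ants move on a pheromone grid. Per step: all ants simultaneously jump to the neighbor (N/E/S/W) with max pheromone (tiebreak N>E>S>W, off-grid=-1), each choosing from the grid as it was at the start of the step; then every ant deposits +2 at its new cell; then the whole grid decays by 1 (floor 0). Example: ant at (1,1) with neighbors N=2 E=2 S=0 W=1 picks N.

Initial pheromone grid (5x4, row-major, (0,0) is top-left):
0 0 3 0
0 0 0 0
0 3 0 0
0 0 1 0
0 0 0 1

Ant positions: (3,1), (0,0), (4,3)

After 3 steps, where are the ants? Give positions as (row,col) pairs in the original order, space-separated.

Step 1: ant0:(3,1)->N->(2,1) | ant1:(0,0)->E->(0,1) | ant2:(4,3)->N->(3,3)
  grid max=4 at (2,1)
Step 2: ant0:(2,1)->N->(1,1) | ant1:(0,1)->E->(0,2) | ant2:(3,3)->N->(2,3)
  grid max=3 at (0,2)
Step 3: ant0:(1,1)->S->(2,1) | ant1:(0,2)->E->(0,3) | ant2:(2,3)->N->(1,3)
  grid max=4 at (2,1)

(2,1) (0,3) (1,3)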